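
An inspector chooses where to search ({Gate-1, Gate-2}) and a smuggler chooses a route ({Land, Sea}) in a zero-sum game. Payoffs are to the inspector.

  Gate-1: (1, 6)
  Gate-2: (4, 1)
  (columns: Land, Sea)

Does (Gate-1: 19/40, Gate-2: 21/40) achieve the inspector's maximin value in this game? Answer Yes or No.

No

Against Land this mix gives (19/40)·1 + (21/40)·4 = 103/40.
Against Sea this mix gives (19/40)·6 + (21/40)·1 = 27/8.
The smuggler will play Land, holding the inspector to 103/40. Shifting weight toward the row that does better against Land would raise this floor (the equalizing mix achieves 23/8 against both Land and Sea), so the proposed strategy is not optimal.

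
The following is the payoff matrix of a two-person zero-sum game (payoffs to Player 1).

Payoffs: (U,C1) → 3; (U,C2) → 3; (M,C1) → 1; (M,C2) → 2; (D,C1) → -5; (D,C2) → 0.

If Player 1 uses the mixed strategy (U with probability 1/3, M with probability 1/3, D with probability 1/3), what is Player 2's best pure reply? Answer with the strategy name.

C1

If Player 2 plays C1, Player 1's expected payoff is (1/3)·3 + (1/3)·1 + (1/3)·(-5) = -1/3.
If Player 2 plays C2, Player 1's expected payoff is (1/3)·3 + (1/3)·2 + (1/3)·0 = 5/3.
Player 2 minimizes Player 1's payoff; the smallest is -1/3, so the best response is C1.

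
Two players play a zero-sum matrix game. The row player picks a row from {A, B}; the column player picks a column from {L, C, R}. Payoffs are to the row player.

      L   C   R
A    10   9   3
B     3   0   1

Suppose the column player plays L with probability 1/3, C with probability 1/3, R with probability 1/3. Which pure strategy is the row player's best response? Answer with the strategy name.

A

Expected payoff of A: (1/3)·10 + (1/3)·9 + (1/3)·3 = 22/3.
Expected payoff of B: (1/3)·3 + (1/3)·0 + (1/3)·1 = 4/3.
The largest is 22/3, so the row player's best response is A.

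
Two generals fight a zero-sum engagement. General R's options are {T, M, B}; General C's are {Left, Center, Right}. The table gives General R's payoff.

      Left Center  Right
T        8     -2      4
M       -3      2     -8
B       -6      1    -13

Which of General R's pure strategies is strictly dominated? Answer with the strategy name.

B

M gives a strictly higher payoff than B against every column: -3 > -6, 2 > 1, -8 > -13.
So B is strictly dominated and General R never plays it.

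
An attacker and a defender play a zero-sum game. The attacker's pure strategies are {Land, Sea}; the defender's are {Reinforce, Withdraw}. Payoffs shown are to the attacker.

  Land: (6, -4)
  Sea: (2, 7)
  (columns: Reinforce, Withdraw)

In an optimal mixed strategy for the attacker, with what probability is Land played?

1/3

Row minima: Land → -4, Sea → 2; maximin = 2.
Column maxima: Reinforce → 6, Withdraw → 7; minimax = 6.
2 ≠ 6, so there is no saddle point; optimal play is mixed.
Let the attacker play Land with probability p. Expected payoff against Reinforce: 6p + 2(1−p) = 4p + 2; against Withdraw: (-4)p + 7(1−p) = −11p + 7.
Setting these equal: 4p + 2 = −11p + 7 ⇒ 15p = 5 ⇒ p = 1/3, and the value is (4)·(1/3) + 2 = 10/3.
For the defender: with q = P(Reinforce), equating Land's and Sea's payoffs gives 10q − 4 = −5q + 7 ⇒ q = 11/15.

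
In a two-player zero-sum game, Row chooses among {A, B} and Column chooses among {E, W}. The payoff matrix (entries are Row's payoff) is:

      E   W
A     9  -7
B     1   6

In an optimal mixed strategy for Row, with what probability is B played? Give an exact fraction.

16/21

Row minima: A → -7, B → 1; maximin = 1.
Column maxima: E → 9, W → 6; minimax = 6.
1 ≠ 6, so there is no saddle point; optimal play is mixed.
Let Row play A with probability p. Expected payoff against E: 9p + 1(1−p) = 8p + 1; against W: (-7)p + 6(1−p) = −13p + 6.
Setting these equal: 8p + 1 = −13p + 6 ⇒ 21p = 5 ⇒ p = 5/21, and the value is (8)·(5/21) + 1 = 61/21.
For Column: with q = P(E), equating A's and B's payoffs gives 16q − 7 = −5q + 6 ⇒ q = 13/21.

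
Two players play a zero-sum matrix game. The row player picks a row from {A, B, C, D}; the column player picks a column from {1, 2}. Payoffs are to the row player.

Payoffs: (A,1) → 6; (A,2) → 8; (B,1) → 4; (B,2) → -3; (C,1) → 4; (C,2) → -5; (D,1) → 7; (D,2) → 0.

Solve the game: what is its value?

56/9

Row minima: A → 6, B → -3, C → -5, D → 0; maximin = 6.
Column maxima: 1 → 7, 2 → 8; minimax = 7.
6 ≠ 7, so there is no saddle point; optimal play is mixed.
B is strictly dominated by A, so the row player never plays it.
C is strictly dominated by A, so the row player never plays it.
On the remaining 2×2 (A, D vs 1, 2):
Let the row player play A with probability p. Expected payoff against 1: 6p + 7(1−p) = −p + 7; against 2: 8p + 0(1−p) = 8p.
Setting these equal: −p + 7 = 8p ⇒ −9p = -7 ⇒ p = 7/9, and the value is (-1)·(7/9) + 7 = 56/9.
For the column player: with q = P(1), equating A's and D's payoffs gives −2q + 8 = 7q ⇒ q = 8/9.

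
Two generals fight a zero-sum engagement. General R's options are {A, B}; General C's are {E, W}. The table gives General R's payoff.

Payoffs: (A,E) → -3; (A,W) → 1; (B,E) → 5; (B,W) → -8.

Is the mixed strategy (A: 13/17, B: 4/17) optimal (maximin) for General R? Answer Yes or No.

Against E this mix gives (13/17)·(-3) + (4/17)·5 = -19/17.
Against W this mix gives (13/17)·1 + (4/17)·(-8) = -19/17.
All of General C's active replies (E, W) yield -19/17, and no column does worse for General R. The mix makes General C indifferent and guarantees -19/17, so it is optimal.

Yes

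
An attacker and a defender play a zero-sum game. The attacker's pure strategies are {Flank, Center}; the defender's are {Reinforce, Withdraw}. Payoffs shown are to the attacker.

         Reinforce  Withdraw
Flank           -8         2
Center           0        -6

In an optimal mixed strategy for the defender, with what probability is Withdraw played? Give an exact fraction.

Row minima: Flank → -8, Center → -6; maximin = -6.
Column maxima: Reinforce → 0, Withdraw → 2; minimax = 0.
-6 ≠ 0, so there is no saddle point; optimal play is mixed.
Let the attacker play Flank with probability p. Expected payoff against Reinforce: (-8)p + 0(1−p) = −8p; against Withdraw: 2p + (-6)(1−p) = 8p − 6.
Setting these equal: −8p = 8p − 6 ⇒ −16p = -6 ⇒ p = 3/8, and the value is (-8)·(3/8) = -3.
For the defender: with q = P(Reinforce), equating Flank's and Center's payoffs gives −10q + 2 = 6q − 6 ⇒ q = 1/2.

1/2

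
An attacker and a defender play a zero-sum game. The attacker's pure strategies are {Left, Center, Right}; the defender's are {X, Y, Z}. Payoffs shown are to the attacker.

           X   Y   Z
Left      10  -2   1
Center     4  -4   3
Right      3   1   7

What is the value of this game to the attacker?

Row minima: Left → -2, Center → -4, Right → 1; maximin = 1.
Column maxima: X → 10, Y → 1, Z → 7; minimax = 1.
Since maximin = minimax = 1, there is a saddle point and the value is 1.

1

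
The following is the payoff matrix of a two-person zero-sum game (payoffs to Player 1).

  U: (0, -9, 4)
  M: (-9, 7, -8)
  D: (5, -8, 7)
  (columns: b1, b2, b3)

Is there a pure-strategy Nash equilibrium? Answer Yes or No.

Row minima: U → -9, M → -9, D → -8; maximin = -8.
Column maxima: b1 → 5, b2 → 7, b3 → 7; minimax = 5.
-8 ≠ 5, so no pure-strategy equilibrium exists.

No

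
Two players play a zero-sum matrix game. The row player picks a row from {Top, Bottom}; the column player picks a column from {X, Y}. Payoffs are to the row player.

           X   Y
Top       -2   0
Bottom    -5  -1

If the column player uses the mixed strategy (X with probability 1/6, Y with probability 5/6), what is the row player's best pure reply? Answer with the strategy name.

Top

Expected payoff of Top: (1/6)·(-2) + (5/6)·0 = -1/3.
Expected payoff of Bottom: (1/6)·(-5) + (5/6)·(-1) = -5/3.
The largest is -1/3, so the row player's best response is Top.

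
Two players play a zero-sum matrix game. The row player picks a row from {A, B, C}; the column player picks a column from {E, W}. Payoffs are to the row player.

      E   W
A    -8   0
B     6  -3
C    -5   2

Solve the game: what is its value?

-3/16

Row minima: A → -8, B → -3, C → -5; maximin = -3.
Column maxima: E → 6, W → 2; minimax = 2.
-3 ≠ 2, so there is no saddle point; optimal play is mixed.
A is strictly dominated by C, so the row player never plays it.
On the remaining 2×2 (B, C vs E, W):
Let the row player play B with probability p. Expected payoff against E: 6p + (-5)(1−p) = 11p − 5; against W: (-3)p + 2(1−p) = −5p + 2.
Setting these equal: 11p − 5 = −5p + 2 ⇒ 16p = 7 ⇒ p = 7/16, and the value is (11)·(7/16) − 5 = -3/16.
For the column player: with q = P(E), equating B's and C's payoffs gives 9q − 3 = −7q + 2 ⇒ q = 5/16.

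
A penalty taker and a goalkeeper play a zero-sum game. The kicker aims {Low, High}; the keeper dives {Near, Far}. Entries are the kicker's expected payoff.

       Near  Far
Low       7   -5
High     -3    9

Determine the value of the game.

Row minima: Low → -5, High → -3; maximin = -3.
Column maxima: Near → 7, Far → 9; minimax = 7.
-3 ≠ 7, so there is no saddle point; optimal play is mixed.
Let the kicker play Low with probability p. Expected payoff against Near: 7p + (-3)(1−p) = 10p − 3; against Far: (-5)p + 9(1−p) = −14p + 9.
Setting these equal: 10p − 3 = −14p + 9 ⇒ 24p = 12 ⇒ p = 1/2, and the value is (10)·(1/2) − 3 = 2.
For the keeper: with q = P(Near), equating Low's and High's payoffs gives 12q − 5 = −12q + 9 ⇒ q = 7/12.

2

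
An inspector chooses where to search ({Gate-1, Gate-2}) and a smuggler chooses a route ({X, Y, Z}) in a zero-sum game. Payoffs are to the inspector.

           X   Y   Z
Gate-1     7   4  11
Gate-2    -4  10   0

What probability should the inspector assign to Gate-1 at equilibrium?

Row minima: Gate-1 → 4, Gate-2 → -4; maximin = 4.
Column maxima: X → 7, Y → 10, Z → 11; minimax = 7.
4 ≠ 7, so there is no saddle point; optimal play is mixed.
Z is strictly dominated by X (it gives the inspector strictly more in every row), so the smuggler never plays it.
On the remaining 2×2 (Gate-1, Gate-2 vs X, Y):
Let the inspector play Gate-1 with probability p. Expected payoff against X: 7p + (-4)(1−p) = 11p − 4; against Y: 4p + 10(1−p) = −6p + 10.
Setting these equal: 11p − 4 = −6p + 10 ⇒ 17p = 14 ⇒ p = 14/17, and the value is (11)·(14/17) − 4 = 86/17.
For the smuggler: with q = P(X), equating Gate-1's and Gate-2's payoffs gives 3q + 4 = −14q + 10 ⇒ q = 6/17.

14/17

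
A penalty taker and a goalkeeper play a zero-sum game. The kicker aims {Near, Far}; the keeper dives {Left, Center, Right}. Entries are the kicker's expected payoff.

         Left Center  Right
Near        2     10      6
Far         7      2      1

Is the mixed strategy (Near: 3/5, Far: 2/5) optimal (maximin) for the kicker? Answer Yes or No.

Against Left this mix gives (3/5)·2 + (2/5)·7 = 4.
Against Center this mix gives (3/5)·10 + (2/5)·2 = 34/5.
Against Right this mix gives (3/5)·6 + (2/5)·1 = 4.
All of the keeper's active replies (Left, Right) yield 4, and no column does worse for the kicker. The mix makes the keeper indifferent and guarantees 4, so it is optimal.

Yes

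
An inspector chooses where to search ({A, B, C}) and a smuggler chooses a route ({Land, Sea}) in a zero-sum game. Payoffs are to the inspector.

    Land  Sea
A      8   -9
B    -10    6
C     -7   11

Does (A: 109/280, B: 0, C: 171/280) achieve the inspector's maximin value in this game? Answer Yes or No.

Against Land this mix gives (109/280)·8 + (171/280)·(-7) = -65/56.
Against Sea this mix gives (109/280)·(-9) + (171/280)·11 = 45/14.
The smuggler will play Land, holding the inspector to -65/56. Shifting weight toward the row that does better against Land would raise this floor (the equalizing mix achieves 5/7 against both Land and Sea), so the proposed strategy is not optimal.

No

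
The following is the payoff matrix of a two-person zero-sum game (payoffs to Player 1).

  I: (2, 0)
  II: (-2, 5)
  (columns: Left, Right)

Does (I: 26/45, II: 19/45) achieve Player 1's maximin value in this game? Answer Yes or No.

No

Against Left this mix gives (26/45)·2 + (19/45)·(-2) = 14/45.
Against Right this mix gives (26/45)·0 + (19/45)·5 = 19/9.
Player 2 will play Left, holding Player 1 to 14/45. Shifting weight toward the row that does better against Left would raise this floor (the equalizing mix achieves 10/9 against both Left and Right), so the proposed strategy is not optimal.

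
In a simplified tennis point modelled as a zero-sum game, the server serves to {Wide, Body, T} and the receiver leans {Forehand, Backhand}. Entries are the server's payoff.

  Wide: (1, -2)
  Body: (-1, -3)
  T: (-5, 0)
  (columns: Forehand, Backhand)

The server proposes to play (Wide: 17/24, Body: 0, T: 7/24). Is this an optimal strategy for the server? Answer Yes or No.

No

Against Forehand this mix gives (17/24)·1 + (7/24)·(-5) = -3/4.
Against Backhand this mix gives (17/24)·(-2) + (7/24)·0 = -17/12.
The receiver will play Backhand, holding the server to -17/12. Shifting weight toward the row that does better against Backhand would raise this floor (the equalizing mix achieves -5/4 against both Backhand and Forehand), so the proposed strategy is not optimal.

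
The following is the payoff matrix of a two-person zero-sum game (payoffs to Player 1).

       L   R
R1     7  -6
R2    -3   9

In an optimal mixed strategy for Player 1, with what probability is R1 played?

Row minima: R1 → -6, R2 → -3; maximin = -3.
Column maxima: L → 7, R → 9; minimax = 7.
-3 ≠ 7, so there is no saddle point; optimal play is mixed.
Let Player 1 play R1 with probability p. Expected payoff against L: 7p + (-3)(1−p) = 10p − 3; against R: (-6)p + 9(1−p) = −15p + 9.
Setting these equal: 10p − 3 = −15p + 9 ⇒ 25p = 12 ⇒ p = 12/25, and the value is (10)·(12/25) − 3 = 9/5.
For Player 2: with q = P(L), equating R1's and R2's payoffs gives 13q − 6 = −12q + 9 ⇒ q = 3/5.

12/25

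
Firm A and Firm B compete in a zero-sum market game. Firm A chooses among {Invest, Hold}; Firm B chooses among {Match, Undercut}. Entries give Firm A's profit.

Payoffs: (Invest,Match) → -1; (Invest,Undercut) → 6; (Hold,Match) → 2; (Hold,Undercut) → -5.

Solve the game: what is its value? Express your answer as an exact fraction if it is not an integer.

Row minima: Invest → -1, Hold → -5; maximin = -1.
Column maxima: Match → 2, Undercut → 6; minimax = 2.
-1 ≠ 2, so there is no saddle point; optimal play is mixed.
Let Firm A play Invest with probability p. Expected payoff against Match: (-1)p + 2(1−p) = −3p + 2; against Undercut: 6p + (-5)(1−p) = 11p − 5.
Setting these equal: −3p + 2 = 11p − 5 ⇒ −14p = -7 ⇒ p = 1/2, and the value is (-3)·(1/2) + 2 = 1/2.
For Firm B: with q = P(Match), equating Invest's and Hold's payoffs gives −7q + 6 = 7q − 5 ⇒ q = 11/14.

1/2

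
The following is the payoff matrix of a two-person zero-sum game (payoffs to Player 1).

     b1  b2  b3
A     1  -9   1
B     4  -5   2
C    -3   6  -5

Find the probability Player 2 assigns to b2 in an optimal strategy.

7/18

Row minima: A → -9, B → -5, C → -5; maximin = -5.
Column maxima: b1 → 4, b2 → 6, b3 → 2; minimax = 2.
-5 ≠ 2, so there is no saddle point; optimal play is mixed.
A is strictly dominated by B, so Player 1 never plays it.
With A eliminated, b1 is strictly dominated by b3 (it gives Player 1 strictly more in every remaining row), so Player 2 never plays it.
On the remaining 2×2 (B, C vs b2, b3):
Let Player 1 play B with probability p. Expected payoff against b2: (-5)p + 6(1−p) = −11p + 6; against b3: 2p + (-5)(1−p) = 7p − 5.
Setting these equal: −11p + 6 = 7p − 5 ⇒ −18p = -11 ⇒ p = 11/18, and the value is (-11)·(11/18) + 6 = -13/18.
For Player 2: with q = P(b2), equating B's and C's payoffs gives −7q + 2 = 11q − 5 ⇒ q = 7/18.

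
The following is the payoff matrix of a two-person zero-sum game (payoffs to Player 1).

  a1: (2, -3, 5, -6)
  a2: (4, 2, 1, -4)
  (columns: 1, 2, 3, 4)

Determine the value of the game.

Row minima: a1 → -6, a2 → -4; maximin = -4.
Column maxima: 1 → 4, 2 → 2, 3 → 5, 4 → -4; minimax = -4.
Since maximin = minimax = -4, there is a saddle point and the value is -4.

-4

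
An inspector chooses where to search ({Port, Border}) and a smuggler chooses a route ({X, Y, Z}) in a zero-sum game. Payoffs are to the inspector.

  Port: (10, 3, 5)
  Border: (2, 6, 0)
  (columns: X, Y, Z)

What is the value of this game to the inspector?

Row minima: Port → 3, Border → 0; maximin = 3.
Column maxima: X → 10, Y → 6, Z → 5; minimax = 5.
3 ≠ 5, so there is no saddle point; optimal play is mixed.
X is strictly dominated by Z (it gives the inspector strictly more in every row), so the smuggler never plays it.
On the remaining 2×2 (Port, Border vs Y, Z):
Let the inspector play Port with probability p. Expected payoff against Y: 3p + 6(1−p) = −3p + 6; against Z: 5p + 0(1−p) = 5p.
Setting these equal: −3p + 6 = 5p ⇒ −8p = -6 ⇒ p = 3/4, and the value is (-3)·(3/4) + 6 = 15/4.
For the smuggler: with q = P(Y), equating Port's and Border's payoffs gives −2q + 5 = 6q ⇒ q = 5/8.

15/4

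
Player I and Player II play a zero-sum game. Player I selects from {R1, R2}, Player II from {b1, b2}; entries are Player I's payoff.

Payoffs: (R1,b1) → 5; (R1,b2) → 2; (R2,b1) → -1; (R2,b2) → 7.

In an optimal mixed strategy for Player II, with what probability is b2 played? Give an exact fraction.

6/11

Row minima: R1 → 2, R2 → -1; maximin = 2.
Column maxima: b1 → 5, b2 → 7; minimax = 5.
2 ≠ 5, so there is no saddle point; optimal play is mixed.
Let Player I play R1 with probability p. Expected payoff against b1: 5p + (-1)(1−p) = 6p − 1; against b2: 2p + 7(1−p) = −5p + 7.
Setting these equal: 6p − 1 = −5p + 7 ⇒ 11p = 8 ⇒ p = 8/11, and the value is (6)·(8/11) − 1 = 37/11.
For Player II: with q = P(b1), equating R1's and R2's payoffs gives 3q + 2 = −8q + 7 ⇒ q = 5/11.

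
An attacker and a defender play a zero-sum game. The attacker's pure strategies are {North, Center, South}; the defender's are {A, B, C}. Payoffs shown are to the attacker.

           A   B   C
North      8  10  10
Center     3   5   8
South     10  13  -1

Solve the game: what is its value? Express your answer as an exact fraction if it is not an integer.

Row minima: North → 8, Center → 3, South → -1; maximin = 8.
Column maxima: A → 10, B → 13, C → 10; minimax = 10.
8 ≠ 10, so there is no saddle point; optimal play is mixed.
Center is strictly dominated by North, so the attacker never plays it.
B is strictly dominated by A (it gives the attacker strictly more in every row), so the defender never plays it.
On the remaining 2×2 (North, South vs A, C):
Let the attacker play North with probability p. Expected payoff against A: 8p + 10(1−p) = −2p + 10; against C: 10p + (-1)(1−p) = 11p − 1.
Setting these equal: −2p + 10 = 11p − 1 ⇒ −13p = -11 ⇒ p = 11/13, and the value is (-2)·(11/13) + 10 = 108/13.
For the defender: with q = P(A), equating North's and South's payoffs gives −2q + 10 = 11q − 1 ⇒ q = 11/13.

108/13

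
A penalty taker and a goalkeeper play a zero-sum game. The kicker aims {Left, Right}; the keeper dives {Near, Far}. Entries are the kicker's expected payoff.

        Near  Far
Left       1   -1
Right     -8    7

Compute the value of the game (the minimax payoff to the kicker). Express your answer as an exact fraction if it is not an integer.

-1/17

Row minima: Left → -1, Right → -8; maximin = -1.
Column maxima: Near → 1, Far → 7; minimax = 1.
-1 ≠ 1, so there is no saddle point; optimal play is mixed.
Let the kicker play Left with probability p. Expected payoff against Near: 1p + (-8)(1−p) = 9p − 8; against Far: (-1)p + 7(1−p) = −8p + 7.
Setting these equal: 9p − 8 = −8p + 7 ⇒ 17p = 15 ⇒ p = 15/17, and the value is (9)·(15/17) − 8 = -1/17.
For the keeper: with q = P(Near), equating Left's and Right's payoffs gives 2q − 1 = −15q + 7 ⇒ q = 8/17.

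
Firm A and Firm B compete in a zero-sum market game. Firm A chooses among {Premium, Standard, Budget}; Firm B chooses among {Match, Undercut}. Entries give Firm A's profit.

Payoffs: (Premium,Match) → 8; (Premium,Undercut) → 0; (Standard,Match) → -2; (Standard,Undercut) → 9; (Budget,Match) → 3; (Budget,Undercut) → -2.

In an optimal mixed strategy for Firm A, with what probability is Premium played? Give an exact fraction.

11/19

Row minima: Premium → 0, Standard → -2, Budget → -2; maximin = 0.
Column maxima: Match → 8, Undercut → 9; minimax = 8.
0 ≠ 8, so there is no saddle point; optimal play is mixed.
Budget is strictly dominated by Premium, so Firm A never plays it.
On the remaining 2×2 (Premium, Standard vs Match, Undercut):
Let Firm A play Premium with probability p. Expected payoff against Match: 8p + (-2)(1−p) = 10p − 2; against Undercut: 0p + 9(1−p) = −9p + 9.
Setting these equal: 10p − 2 = −9p + 9 ⇒ 19p = 11 ⇒ p = 11/19, and the value is (10)·(11/19) − 2 = 72/19.
For Firm B: with q = P(Match), equating Premium's and Standard's payoffs gives 8q = −11q + 9 ⇒ q = 9/19.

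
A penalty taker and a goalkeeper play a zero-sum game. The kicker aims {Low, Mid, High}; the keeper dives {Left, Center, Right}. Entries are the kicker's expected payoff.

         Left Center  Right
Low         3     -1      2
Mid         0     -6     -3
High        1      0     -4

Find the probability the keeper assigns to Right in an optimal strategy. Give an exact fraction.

1/7

Row minima: Low → -1, Mid → -6, High → -4; maximin = -1.
Column maxima: Left → 3, Center → 0, Right → 2; minimax = 0.
-1 ≠ 0, so there is no saddle point; optimal play is mixed.
Mid is strictly dominated by Low, so the kicker never plays it.
Left is strictly dominated by Center (it gives the kicker strictly more in every row), so the keeper never plays it.
On the remaining 2×2 (Low, High vs Center, Right):
Let the kicker play Low with probability p. Expected payoff against Center: (-1)p + 0(1−p) = −p; against Right: 2p + (-4)(1−p) = 6p − 4.
Setting these equal: −p = 6p − 4 ⇒ −7p = -4 ⇒ p = 4/7, and the value is (-1)·(4/7) = -4/7.
For the keeper: with q = P(Center), equating Low's and High's payoffs gives −3q + 2 = 4q − 4 ⇒ q = 6/7.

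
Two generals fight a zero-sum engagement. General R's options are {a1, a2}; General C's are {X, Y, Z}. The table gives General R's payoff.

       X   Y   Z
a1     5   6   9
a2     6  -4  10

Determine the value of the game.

Row minima: a1 → 5, a2 → -4; maximin = 5.
Column maxima: X → 6, Y → 6, Z → 10; minimax = 6.
5 ≠ 6, so there is no saddle point; optimal play is mixed.
Z is strictly dominated by X (it gives General R strictly more in every row), so General C never plays it.
On the remaining 2×2 (a1, a2 vs X, Y):
Let General R play a1 with probability p. Expected payoff against X: 5p + 6(1−p) = −p + 6; against Y: 6p + (-4)(1−p) = 10p − 4.
Setting these equal: −p + 6 = 10p − 4 ⇒ −11p = -10 ⇒ p = 10/11, and the value is (-1)·(10/11) + 6 = 56/11.
For General C: with q = P(X), equating a1's and a2's payoffs gives −q + 6 = 10q − 4 ⇒ q = 10/11.

56/11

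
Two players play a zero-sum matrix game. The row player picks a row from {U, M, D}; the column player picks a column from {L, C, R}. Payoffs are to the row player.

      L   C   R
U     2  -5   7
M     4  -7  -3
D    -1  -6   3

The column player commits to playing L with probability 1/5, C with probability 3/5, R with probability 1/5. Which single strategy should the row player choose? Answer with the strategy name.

Expected payoff of U: (1/5)·2 + (3/5)·(-5) + (1/5)·7 = -6/5.
Expected payoff of M: (1/5)·4 + (3/5)·(-7) + (1/5)·(-3) = -4.
Expected payoff of D: (1/5)·(-1) + (3/5)·(-6) + (1/5)·3 = -16/5.
The largest is -6/5, so the row player's best response is U.

U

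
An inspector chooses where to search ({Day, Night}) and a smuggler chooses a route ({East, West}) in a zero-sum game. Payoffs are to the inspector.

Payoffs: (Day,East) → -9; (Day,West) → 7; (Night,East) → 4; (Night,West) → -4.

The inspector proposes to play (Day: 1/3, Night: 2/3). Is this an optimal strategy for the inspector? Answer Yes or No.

Against East this mix gives (1/3)·(-9) + (2/3)·4 = -1/3.
Against West this mix gives (1/3)·7 + (2/3)·(-4) = -1/3.
All of the smuggler's active replies (East, West) yield -1/3, and no column does worse for the inspector. The mix makes the smuggler indifferent and guarantees -1/3, so it is optimal.

Yes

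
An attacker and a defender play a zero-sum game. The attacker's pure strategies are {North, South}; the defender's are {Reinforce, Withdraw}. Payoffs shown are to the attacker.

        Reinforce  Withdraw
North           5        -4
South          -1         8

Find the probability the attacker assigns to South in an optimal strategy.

1/2

Row minima: North → -4, South → -1; maximin = -1.
Column maxima: Reinforce → 5, Withdraw → 8; minimax = 5.
-1 ≠ 5, so there is no saddle point; optimal play is mixed.
Let the attacker play North with probability p. Expected payoff against Reinforce: 5p + (-1)(1−p) = 6p − 1; against Withdraw: (-4)p + 8(1−p) = −12p + 8.
Setting these equal: 6p − 1 = −12p + 8 ⇒ 18p = 9 ⇒ p = 1/2, and the value is (6)·(1/2) − 1 = 2.
For the defender: with q = P(Reinforce), equating North's and South's payoffs gives 9q − 4 = −9q + 8 ⇒ q = 2/3.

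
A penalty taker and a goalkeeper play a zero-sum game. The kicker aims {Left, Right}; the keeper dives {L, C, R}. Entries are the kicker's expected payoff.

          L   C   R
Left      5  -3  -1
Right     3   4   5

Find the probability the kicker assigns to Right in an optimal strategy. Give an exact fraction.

8/9

Row minima: Left → -3, Right → 3; maximin = 3.
Column maxima: L → 5, C → 4, R → 5; minimax = 4.
3 ≠ 4, so there is no saddle point; optimal play is mixed.
R is strictly dominated by C (it gives the kicker strictly more in every row), so the keeper never plays it.
On the remaining 2×2 (Left, Right vs L, C):
Let the kicker play Left with probability p. Expected payoff against L: 5p + 3(1−p) = 2p + 3; against C: (-3)p + 4(1−p) = −7p + 4.
Setting these equal: 2p + 3 = −7p + 4 ⇒ 9p = 1 ⇒ p = 1/9, and the value is (2)·(1/9) + 3 = 29/9.
For the keeper: with q = P(L), equating Left's and Right's payoffs gives 8q − 3 = −q + 4 ⇒ q = 7/9.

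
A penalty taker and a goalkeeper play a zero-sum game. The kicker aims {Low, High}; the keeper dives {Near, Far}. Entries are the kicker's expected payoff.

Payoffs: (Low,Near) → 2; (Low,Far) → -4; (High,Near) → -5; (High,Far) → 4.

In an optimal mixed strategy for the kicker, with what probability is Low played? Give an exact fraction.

Row minima: Low → -4, High → -5; maximin = -4.
Column maxima: Near → 2, Far → 4; minimax = 2.
-4 ≠ 2, so there is no saddle point; optimal play is mixed.
Let the kicker play Low with probability p. Expected payoff against Near: 2p + (-5)(1−p) = 7p − 5; against Far: (-4)p + 4(1−p) = −8p + 4.
Setting these equal: 7p − 5 = −8p + 4 ⇒ 15p = 9 ⇒ p = 3/5, and the value is (7)·(3/5) − 5 = -4/5.
For the keeper: with q = P(Near), equating Low's and High's payoffs gives 6q − 4 = −9q + 4 ⇒ q = 8/15.

3/5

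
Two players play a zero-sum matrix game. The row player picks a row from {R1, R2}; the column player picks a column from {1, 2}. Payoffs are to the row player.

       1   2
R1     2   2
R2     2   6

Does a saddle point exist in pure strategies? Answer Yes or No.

Yes

Row minima: R1 → 2, R2 → 2; maximin = 2.
Column maxima: 1 → 2, 2 → 6; minimax = 2.
maximin = minimax = 2, so a saddle point exists.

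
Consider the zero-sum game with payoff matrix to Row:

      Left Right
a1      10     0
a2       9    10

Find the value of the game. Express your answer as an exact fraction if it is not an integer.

100/11

Row minima: a1 → 0, a2 → 9; maximin = 9.
Column maxima: Left → 10, Right → 10; minimax = 10.
9 ≠ 10, so there is no saddle point; optimal play is mixed.
Let Row play a1 with probability p. Expected payoff against Left: 10p + 9(1−p) = p + 9; against Right: 0p + 10(1−p) = −10p + 10.
Setting these equal: p + 9 = −10p + 10 ⇒ 11p = 1 ⇒ p = 1/11, and the value is (1)·(1/11) + 9 = 100/11.
For Column: with q = P(Left), equating a1's and a2's payoffs gives 10q = −q + 10 ⇒ q = 10/11.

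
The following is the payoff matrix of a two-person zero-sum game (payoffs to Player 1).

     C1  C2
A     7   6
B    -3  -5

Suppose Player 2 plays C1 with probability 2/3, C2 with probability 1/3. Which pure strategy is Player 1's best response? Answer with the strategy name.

Expected payoff of A: (2/3)·7 + (1/3)·6 = 20/3.
Expected payoff of B: (2/3)·(-3) + (1/3)·(-5) = -11/3.
The largest is 20/3, so Player 1's best response is A.

A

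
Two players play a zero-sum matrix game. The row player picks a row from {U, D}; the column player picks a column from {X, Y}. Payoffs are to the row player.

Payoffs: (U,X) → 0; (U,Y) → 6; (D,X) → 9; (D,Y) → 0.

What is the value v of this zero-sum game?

Row minima: U → 0, D → 0; maximin = 0.
Column maxima: X → 9, Y → 6; minimax = 6.
0 ≠ 6, so there is no saddle point; optimal play is mixed.
Let the row player play U with probability p. Expected payoff against X: 0p + 9(1−p) = −9p + 9; against Y: 6p + 0(1−p) = 6p.
Setting these equal: −9p + 9 = 6p ⇒ −15p = -9 ⇒ p = 3/5, and the value is (-9)·(3/5) + 9 = 18/5.
For the column player: with q = P(X), equating U's and D's payoffs gives −6q + 6 = 9q ⇒ q = 2/5.

18/5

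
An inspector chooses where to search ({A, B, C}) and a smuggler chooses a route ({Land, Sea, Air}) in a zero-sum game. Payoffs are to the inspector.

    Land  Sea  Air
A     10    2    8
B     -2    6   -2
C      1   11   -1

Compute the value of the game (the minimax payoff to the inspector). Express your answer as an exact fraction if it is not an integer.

5

Row minima: A → 2, B → -2, C → -1; maximin = 2.
Column maxima: Land → 10, Sea → 11, Air → 8; minimax = 8.
2 ≠ 8, so there is no saddle point; optimal play is mixed.
B is strictly dominated by C, so the inspector never plays it.
With B eliminated, Land is strictly dominated by Air (it gives the inspector strictly more in every remaining row), so the smuggler never plays it.
On the remaining 2×2 (A, C vs Sea, Air):
Let the inspector play A with probability p. Expected payoff against Sea: 2p + 11(1−p) = −9p + 11; against Air: 8p + (-1)(1−p) = 9p − 1.
Setting these equal: −9p + 11 = 9p − 1 ⇒ −18p = -12 ⇒ p = 2/3, and the value is (-9)·(2/3) + 11 = 5.
For the smuggler: with q = P(Sea), equating A's and C's payoffs gives −6q + 8 = 12q − 1 ⇒ q = 1/2.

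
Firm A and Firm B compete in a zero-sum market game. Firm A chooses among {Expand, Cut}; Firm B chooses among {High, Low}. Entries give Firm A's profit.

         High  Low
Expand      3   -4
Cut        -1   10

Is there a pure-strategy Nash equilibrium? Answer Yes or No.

No

Row minima: Expand → -4, Cut → -1; maximin = -1.
Column maxima: High → 3, Low → 10; minimax = 3.
-1 ≠ 3, so no pure-strategy equilibrium exists.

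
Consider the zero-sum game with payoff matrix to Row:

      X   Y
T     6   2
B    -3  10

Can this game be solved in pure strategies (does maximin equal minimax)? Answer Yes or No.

No

Row minima: T → 2, B → -3; maximin = 2.
Column maxima: X → 6, Y → 10; minimax = 6.
2 ≠ 6, so no pure-strategy equilibrium exists.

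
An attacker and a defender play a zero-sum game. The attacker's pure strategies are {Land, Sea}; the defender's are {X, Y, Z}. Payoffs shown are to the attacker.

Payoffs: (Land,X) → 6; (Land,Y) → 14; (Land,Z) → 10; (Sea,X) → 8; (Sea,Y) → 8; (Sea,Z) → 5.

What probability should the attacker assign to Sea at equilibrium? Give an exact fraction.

Row minima: Land → 6, Sea → 5; maximin = 6.
Column maxima: X → 8, Y → 14, Z → 10; minimax = 8.
6 ≠ 8, so there is no saddle point; optimal play is mixed.
Y is strictly dominated by Z (it gives the attacker strictly more in every row), so the defender never plays it.
On the remaining 2×2 (Land, Sea vs X, Z):
Let the attacker play Land with probability p. Expected payoff against X: 6p + 8(1−p) = −2p + 8; against Z: 10p + 5(1−p) = 5p + 5.
Setting these equal: −2p + 8 = 5p + 5 ⇒ −7p = -3 ⇒ p = 3/7, and the value is (-2)·(3/7) + 8 = 50/7.
For the defender: with q = P(X), equating Land's and Sea's payoffs gives −4q + 10 = 3q + 5 ⇒ q = 5/7.

4/7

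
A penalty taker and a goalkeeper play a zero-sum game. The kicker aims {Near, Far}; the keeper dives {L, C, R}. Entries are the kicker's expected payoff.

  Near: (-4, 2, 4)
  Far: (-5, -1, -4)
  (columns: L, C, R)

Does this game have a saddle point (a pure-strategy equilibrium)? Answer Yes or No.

Yes

Row minima: Near → -4, Far → -5; maximin = -4.
Column maxima: L → -4, C → 2, R → 4; minimax = -4.
maximin = minimax = -4, so a saddle point exists.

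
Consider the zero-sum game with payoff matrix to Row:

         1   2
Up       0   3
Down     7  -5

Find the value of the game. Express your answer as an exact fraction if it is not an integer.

Row minima: Up → 0, Down → -5; maximin = 0.
Column maxima: 1 → 7, 2 → 3; minimax = 3.
0 ≠ 3, so there is no saddle point; optimal play is mixed.
Let Row play Up with probability p. Expected payoff against 1: 0p + 7(1−p) = −7p + 7; against 2: 3p + (-5)(1−p) = 8p − 5.
Setting these equal: −7p + 7 = 8p − 5 ⇒ −15p = -12 ⇒ p = 4/5, and the value is (-7)·(4/5) + 7 = 7/5.
For Column: with q = P(1), equating Up's and Down's payoffs gives −3q + 3 = 12q − 5 ⇒ q = 8/15.

7/5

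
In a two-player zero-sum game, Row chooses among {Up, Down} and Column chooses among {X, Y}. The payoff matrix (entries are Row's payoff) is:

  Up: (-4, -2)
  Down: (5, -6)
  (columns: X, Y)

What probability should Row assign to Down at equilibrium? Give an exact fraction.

2/13

Row minima: Up → -4, Down → -6; maximin = -4.
Column maxima: X → 5, Y → -2; minimax = -2.
-4 ≠ -2, so there is no saddle point; optimal play is mixed.
Let Row play Up with probability p. Expected payoff against X: (-4)p + 5(1−p) = −9p + 5; against Y: (-2)p + (-6)(1−p) = 4p − 6.
Setting these equal: −9p + 5 = 4p − 6 ⇒ −13p = -11 ⇒ p = 11/13, and the value is (-9)·(11/13) + 5 = -34/13.
For Column: with q = P(X), equating Up's and Down's payoffs gives −2q − 2 = 11q − 6 ⇒ q = 4/13.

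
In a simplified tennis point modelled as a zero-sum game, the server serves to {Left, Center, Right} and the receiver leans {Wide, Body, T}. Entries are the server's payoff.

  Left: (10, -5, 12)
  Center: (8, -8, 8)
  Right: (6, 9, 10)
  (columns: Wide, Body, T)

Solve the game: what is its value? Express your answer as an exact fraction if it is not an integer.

Row minima: Left → -5, Center → -8, Right → 6; maximin = 6.
Column maxima: Wide → 10, Body → 9, T → 12; minimax = 9.
6 ≠ 9, so there is no saddle point; optimal play is mixed.
Center is strictly dominated by Left, so the server never plays it.
With Center eliminated, T is strictly dominated by Wide (it gives the server strictly more in every remaining row), so the receiver never plays it.
On the remaining 2×2 (Left, Right vs Wide, Body):
Let the server play Left with probability p. Expected payoff against Wide: 10p + 6(1−p) = 4p + 6; against Body: (-5)p + 9(1−p) = −14p + 9.
Setting these equal: 4p + 6 = −14p + 9 ⇒ 18p = 3 ⇒ p = 1/6, and the value is (4)·(1/6) + 6 = 20/3.
For the receiver: with q = P(Wide), equating Left's and Right's payoffs gives 15q − 5 = −3q + 9 ⇒ q = 7/9.

20/3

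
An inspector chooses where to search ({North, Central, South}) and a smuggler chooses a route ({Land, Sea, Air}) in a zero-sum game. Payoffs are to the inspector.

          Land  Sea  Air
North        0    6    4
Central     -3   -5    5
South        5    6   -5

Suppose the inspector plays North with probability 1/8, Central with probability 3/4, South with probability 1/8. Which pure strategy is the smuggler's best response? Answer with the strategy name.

If the smuggler plays Land, the inspector's expected payoff is (1/8)·0 + (3/4)·(-3) + (1/8)·5 = -13/8.
If the smuggler plays Sea, the inspector's expected payoff is (1/8)·6 + (3/4)·(-5) + (1/8)·6 = -9/4.
If the smuggler plays Air, the inspector's expected payoff is (1/8)·4 + (3/4)·5 + (1/8)·(-5) = 29/8.
The smuggler minimizes the inspector's payoff; the smallest is -9/4, so the best response is Sea.

Sea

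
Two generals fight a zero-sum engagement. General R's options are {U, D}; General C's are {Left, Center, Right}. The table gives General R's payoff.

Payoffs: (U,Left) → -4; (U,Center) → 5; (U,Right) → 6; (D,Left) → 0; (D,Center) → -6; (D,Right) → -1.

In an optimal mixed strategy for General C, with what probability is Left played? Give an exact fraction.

11/15

Row minima: U → -4, D → -6; maximin = -4.
Column maxima: Left → 0, Center → 5, Right → 6; minimax = 0.
-4 ≠ 0, so there is no saddle point; optimal play is mixed.
Right is strictly dominated by Center (it gives General R strictly more in every row), so General C never plays it.
On the remaining 2×2 (U, D vs Left, Center):
Let General R play U with probability p. Expected payoff against Left: (-4)p + 0(1−p) = −4p; against Center: 5p + (-6)(1−p) = 11p − 6.
Setting these equal: −4p = 11p − 6 ⇒ −15p = -6 ⇒ p = 2/5, and the value is (-4)·(2/5) = -8/5.
For General C: with q = P(Left), equating U's and D's payoffs gives −9q + 5 = 6q − 6 ⇒ q = 11/15.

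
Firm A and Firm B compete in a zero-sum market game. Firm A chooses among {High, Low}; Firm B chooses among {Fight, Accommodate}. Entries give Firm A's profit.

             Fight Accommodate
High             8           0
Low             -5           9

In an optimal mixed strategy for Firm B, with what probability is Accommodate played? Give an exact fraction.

13/22

Row minima: High → 0, Low → -5; maximin = 0.
Column maxima: Fight → 8, Accommodate → 9; minimax = 8.
0 ≠ 8, so there is no saddle point; optimal play is mixed.
Let Firm A play High with probability p. Expected payoff against Fight: 8p + (-5)(1−p) = 13p − 5; against Accommodate: 0p + 9(1−p) = −9p + 9.
Setting these equal: 13p − 5 = −9p + 9 ⇒ 22p = 14 ⇒ p = 7/11, and the value is (13)·(7/11) − 5 = 36/11.
For Firm B: with q = P(Fight), equating High's and Low's payoffs gives 8q = −14q + 9 ⇒ q = 9/22.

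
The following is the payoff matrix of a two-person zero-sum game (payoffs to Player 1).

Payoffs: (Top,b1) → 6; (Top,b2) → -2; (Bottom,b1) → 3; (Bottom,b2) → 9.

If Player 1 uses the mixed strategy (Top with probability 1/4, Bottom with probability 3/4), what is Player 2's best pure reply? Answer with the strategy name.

If Player 2 plays b1, Player 1's expected payoff is (1/4)·6 + (3/4)·3 = 15/4.
If Player 2 plays b2, Player 1's expected payoff is (1/4)·(-2) + (3/4)·9 = 25/4.
Player 2 minimizes Player 1's payoff; the smallest is 15/4, so the best response is b1.

b1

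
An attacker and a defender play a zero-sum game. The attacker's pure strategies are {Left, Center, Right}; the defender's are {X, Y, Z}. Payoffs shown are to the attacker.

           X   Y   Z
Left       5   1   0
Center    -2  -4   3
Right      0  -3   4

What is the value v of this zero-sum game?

1/2

Row minima: Left → 0, Center → -4, Right → -3; maximin = 0.
Column maxima: X → 5, Y → 1, Z → 4; minimax = 1.
0 ≠ 1, so there is no saddle point; optimal play is mixed.
Center is strictly dominated by Right, so the attacker never plays it.
X is strictly dominated by Y (it gives the attacker strictly more in every row), so the defender never plays it.
On the remaining 2×2 (Left, Right vs Y, Z):
Let the attacker play Left with probability p. Expected payoff against Y: 1p + (-3)(1−p) = 4p − 3; against Z: 0p + 4(1−p) = −4p + 4.
Setting these equal: 4p − 3 = −4p + 4 ⇒ 8p = 7 ⇒ p = 7/8, and the value is (4)·(7/8) − 3 = 1/2.
For the defender: with q = P(Y), equating Left's and Right's payoffs gives q = −7q + 4 ⇒ q = 1/2.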